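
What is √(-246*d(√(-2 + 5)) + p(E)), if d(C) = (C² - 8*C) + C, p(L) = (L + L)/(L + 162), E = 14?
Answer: √(-357115 + 833448*√3)/22 ≈ 47.379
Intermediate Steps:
p(L) = 2*L/(162 + L) (p(L) = (2*L)/(162 + L) = 2*L/(162 + L))
d(C) = C² - 7*C
√(-246*d(√(-2 + 5)) + p(E)) = √(-246*√(-2 + 5)*(-7 + √(-2 + 5)) + 2*14/(162 + 14)) = √(-246*√3*(-7 + √3) + 2*14/176) = √(-246*√3*(-7 + √3) + 2*14*(1/176)) = √(-246*√3*(-7 + √3) + 7/44) = √(7/44 - 246*√3*(-7 + √3))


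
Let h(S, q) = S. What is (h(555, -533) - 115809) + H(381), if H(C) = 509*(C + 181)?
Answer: 170804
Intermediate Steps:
H(C) = 92129 + 509*C (H(C) = 509*(181 + C) = 92129 + 509*C)
(h(555, -533) - 115809) + H(381) = (555 - 115809) + (92129 + 509*381) = -115254 + (92129 + 193929) = -115254 + 286058 = 170804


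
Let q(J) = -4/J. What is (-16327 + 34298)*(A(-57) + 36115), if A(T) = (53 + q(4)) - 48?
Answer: 649094549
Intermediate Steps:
A(T) = 4 (A(T) = (53 - 4/4) - 48 = (53 - 4*¼) - 48 = (53 - 1) - 48 = 52 - 48 = 4)
(-16327 + 34298)*(A(-57) + 36115) = (-16327 + 34298)*(4 + 36115) = 17971*36119 = 649094549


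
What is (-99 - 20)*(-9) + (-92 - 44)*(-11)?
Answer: 2567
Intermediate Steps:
(-99 - 20)*(-9) + (-92 - 44)*(-11) = -119*(-9) - 136*(-11) = 1071 + 1496 = 2567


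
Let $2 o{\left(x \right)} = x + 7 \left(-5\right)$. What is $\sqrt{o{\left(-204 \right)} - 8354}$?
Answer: $\frac{3 i \sqrt{3766}}{2} \approx 92.052 i$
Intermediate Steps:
$o{\left(x \right)} = - \frac{35}{2} + \frac{x}{2}$ ($o{\left(x \right)} = \frac{x + 7 \left(-5\right)}{2} = \frac{x - 35}{2} = \frac{-35 + x}{2} = - \frac{35}{2} + \frac{x}{2}$)
$\sqrt{o{\left(-204 \right)} - 8354} = \sqrt{\left(- \frac{35}{2} + \frac{1}{2} \left(-204\right)\right) - 8354} = \sqrt{\left(- \frac{35}{2} - 102\right) - 8354} = \sqrt{- \frac{239}{2} - 8354} = \sqrt{- \frac{16947}{2}} = \frac{3 i \sqrt{3766}}{2}$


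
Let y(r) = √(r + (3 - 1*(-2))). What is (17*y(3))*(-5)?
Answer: -170*√2 ≈ -240.42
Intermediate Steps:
y(r) = √(5 + r) (y(r) = √(r + (3 + 2)) = √(r + 5) = √(5 + r))
(17*y(3))*(-5) = (17*√(5 + 3))*(-5) = (17*√8)*(-5) = (17*(2*√2))*(-5) = (34*√2)*(-5) = -170*√2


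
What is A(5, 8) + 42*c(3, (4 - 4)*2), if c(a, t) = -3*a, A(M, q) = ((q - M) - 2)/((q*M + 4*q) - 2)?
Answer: -26459/70 ≈ -377.99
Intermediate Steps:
A(M, q) = (-2 + q - M)/(-2 + 4*q + M*q) (A(M, q) = (-2 + q - M)/((M*q + 4*q) - 2) = (-2 + q - M)/((4*q + M*q) - 2) = (-2 + q - M)/(-2 + 4*q + M*q))
A(5, 8) + 42*c(3, (4 - 4)*2) = (-2 + 8 - 1*5)/(-2 + 4*8 + 5*8) + 42*(-3*3) = (-2 + 8 - 5)/(-2 + 32 + 40) + 42*(-9) = 1/70 - 378 = -26459/70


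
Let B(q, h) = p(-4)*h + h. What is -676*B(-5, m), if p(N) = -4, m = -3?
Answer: -6084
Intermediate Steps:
B(q, h) = -3*h (B(q, h) = -4*h + h = -3*h)
-676*B(-5, m) = -(-2028)*(-3) = -676*9 = -6084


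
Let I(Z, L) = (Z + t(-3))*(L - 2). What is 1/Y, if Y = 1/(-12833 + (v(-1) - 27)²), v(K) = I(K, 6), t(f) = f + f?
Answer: -9808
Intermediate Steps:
t(f) = 2*f
I(Z, L) = (-6 + Z)*(-2 + L) (I(Z, L) = (Z + 2*(-3))*(L - 2) = (Z - 6)*(-2 + L) = (-6 + Z)*(-2 + L))
v(K) = -24 + 4*K (v(K) = 12 - 6*6 - 2*K + 6*K = 12 - 36 - 2*K + 6*K = -24 + 4*K)
Y = -1/9808 (Y = 1/(-12833 + ((-24 + 4*(-1)) - 27)²) = 1/(-12833 + ((-24 - 4) - 27)²) = 1/(-12833 + (-28 - 27)²) = 1/(-12833 + (-55)²) = 1/(-12833 + 3025) = 1/(-9808) = -1/9808 ≈ -0.00010196)
1/Y = 1/(-1/9808) = -9808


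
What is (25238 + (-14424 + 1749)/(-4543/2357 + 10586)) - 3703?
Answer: 179065475530/8315553 ≈ 21534.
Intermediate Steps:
(25238 + (-14424 + 1749)/(-4543/2357 + 10586)) - 3703 = (25238 - 12675/(-4543*1/2357 + 10586)) - 3703 = (25238 - 12675/(-4543/2357 + 10586)) - 3703 = (25238 - 12675/24946659/2357) - 3703 = (25238 - 12675*2357/24946659) - 3703 = (25238 - 9958325/8315553) - 3703 = 209857968289/8315553 - 3703 = 179065475530/8315553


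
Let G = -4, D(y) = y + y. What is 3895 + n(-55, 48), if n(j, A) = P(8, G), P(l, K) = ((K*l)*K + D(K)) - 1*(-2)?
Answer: 4017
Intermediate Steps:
D(y) = 2*y
P(l, K) = 2 + 2*K + l*K² (P(l, K) = ((K*l)*K + 2*K) - 1*(-2) = (l*K² + 2*K) + 2 = (2*K + l*K²) + 2 = 2 + 2*K + l*K²)
n(j, A) = 122 (n(j, A) = 2 + 2*(-4) + 8*(-4)² = 2 - 8 + 8*16 = 2 - 8 + 128 = 122)
3895 + n(-55, 48) = 3895 + 122 = 4017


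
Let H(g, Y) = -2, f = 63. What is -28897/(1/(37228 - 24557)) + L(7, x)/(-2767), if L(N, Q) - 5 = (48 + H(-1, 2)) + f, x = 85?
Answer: -1013147805443/2767 ≈ -3.6615e+8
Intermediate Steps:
L(N, Q) = 114 (L(N, Q) = 5 + ((48 - 2) + 63) = 5 + (46 + 63) = 5 + 109 = 114)
-28897/(1/(37228 - 24557)) + L(7, x)/(-2767) = -28897/(1/(37228 - 24557)) + 114/(-2767) = -28897/(1/12671) + 114*(-1/2767) = -28897/1/12671 - 114/2767 = -28897*12671 - 114/2767 = -366153887 - 114/2767 = -1013147805443/2767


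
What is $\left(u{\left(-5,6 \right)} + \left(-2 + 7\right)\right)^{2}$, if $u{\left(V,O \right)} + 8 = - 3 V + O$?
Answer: $324$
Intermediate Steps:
$u{\left(V,O \right)} = -8 + O - 3 V$ ($u{\left(V,O \right)} = -8 + \left(- 3 V + O\right) = -8 + \left(O - 3 V\right) = -8 + O - 3 V$)
$\left(u{\left(-5,6 \right)} + \left(-2 + 7\right)\right)^{2} = \left(\left(-8 + 6 - -15\right) + \left(-2 + 7\right)\right)^{2} = \left(\left(-8 + 6 + 15\right) + 5\right)^{2} = \left(13 + 5\right)^{2} = 18^{2} = 324$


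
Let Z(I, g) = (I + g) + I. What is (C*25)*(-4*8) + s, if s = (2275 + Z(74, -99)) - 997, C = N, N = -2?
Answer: 2927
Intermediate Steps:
C = -2
Z(I, g) = g + 2*I
s = 1327 (s = (2275 + (-99 + 2*74)) - 997 = (2275 + (-99 + 148)) - 997 = (2275 + 49) - 997 = 2324 - 997 = 1327)
(C*25)*(-4*8) + s = (-2*25)*(-4*8) + 1327 = -50*(-32) + 1327 = 1600 + 1327 = 2927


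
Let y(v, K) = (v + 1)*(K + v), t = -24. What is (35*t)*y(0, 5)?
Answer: -4200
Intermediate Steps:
y(v, K) = (1 + v)*(K + v)
(35*t)*y(0, 5) = (35*(-24))*(5 + 0 + 0² + 5*0) = -840*(5 + 0 + 0 + 0) = -840*5 = -4200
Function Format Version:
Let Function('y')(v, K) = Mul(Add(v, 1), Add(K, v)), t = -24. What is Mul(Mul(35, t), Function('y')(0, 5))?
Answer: -4200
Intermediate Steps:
Function('y')(v, K) = Mul(Add(1, v), Add(K, v))
Mul(Mul(35, t), Function('y')(0, 5)) = Mul(Mul(35, -24), Add(5, 0, Pow(0, 2), Mul(5, 0))) = Mul(-840, Add(5, 0, 0, 0)) = Mul(-840, 5) = -4200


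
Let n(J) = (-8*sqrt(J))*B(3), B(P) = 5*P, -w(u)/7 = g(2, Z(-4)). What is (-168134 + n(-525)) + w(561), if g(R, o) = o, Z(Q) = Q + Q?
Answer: -168078 - 600*I*sqrt(21) ≈ -1.6808e+5 - 2749.5*I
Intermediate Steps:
Z(Q) = 2*Q
w(u) = 56 (w(u) = -14*(-4) = -7*(-8) = 56)
n(J) = -120*sqrt(J) (n(J) = (-8*sqrt(J))*(5*3) = -8*sqrt(J)*15 = -120*sqrt(J))
(-168134 + n(-525)) + w(561) = (-168134 - 600*I*sqrt(21)) + 56 = -168078 - 600*I*sqrt(21)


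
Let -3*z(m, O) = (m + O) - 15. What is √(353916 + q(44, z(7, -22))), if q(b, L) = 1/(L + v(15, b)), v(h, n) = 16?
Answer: √239247242/26 ≈ 594.91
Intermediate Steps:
z(m, O) = 5 - O/3 - m/3 (z(m, O) = -((m + O) - 15)/3 = -((O + m) - 15)/3 = -(-15 + O + m)/3 = 5 - O/3 - m/3)
q(b, L) = 1/(16 + L) (q(b, L) = 1/(L + 16) = 1/(16 + L))
√(353916 + q(44, z(7, -22))) = √(353916 + 1/(16 + (5 - ⅓*(-22) - ⅓*7))) = √(353916 + 1/(16 + (5 + 22/3 - 7/3))) = √(353916 + 1/(16 + 10)) = √(353916 + 1/26) = √(9201817/26) = √239247242/26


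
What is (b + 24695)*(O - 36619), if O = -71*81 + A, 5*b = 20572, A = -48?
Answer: -6110185646/5 ≈ -1.2220e+9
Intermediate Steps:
b = 20572/5 (b = (⅕)*20572 = 20572/5 ≈ 4114.4)
O = -5799 (O = -71*81 - 48 = -5751 - 48 = -5799)
(b + 24695)*(O - 36619) = (20572/5 + 24695)*(-5799 - 36619) = (144047/5)*(-42418) = -6110185646/5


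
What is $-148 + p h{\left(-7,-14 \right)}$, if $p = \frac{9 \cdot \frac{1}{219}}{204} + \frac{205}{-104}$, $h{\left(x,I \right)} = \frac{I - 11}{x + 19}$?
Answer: $- \frac{74286063}{516256} \approx -143.89$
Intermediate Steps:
$h{\left(x,I \right)} = \frac{-11 + I}{19 + x}$
$p = - \frac{254379}{129064}$ ($p = 9 \cdot \frac{1}{219} \cdot \frac{1}{204} + 205 \left(- \frac{1}{104}\right) = \frac{3}{73} \cdot \frac{1}{204} - \frac{205}{104} = \frac{1}{4964} - \frac{205}{104} = - \frac{254379}{129064} \approx -1.971$)
$-148 + p h{\left(-7,-14 \right)} = -148 - \frac{254379 \frac{-11 - 14}{19 - 7}}{129064} = -148 - \frac{254379 \cdot \frac{1}{12} \left(-25\right)}{129064} = -148 - - \frac{2119825}{516256} = -148 + \frac{2119825}{516256} = - \frac{74286063}{516256}$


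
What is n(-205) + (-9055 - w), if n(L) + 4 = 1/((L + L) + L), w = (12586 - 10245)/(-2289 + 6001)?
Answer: -20682053347/2282880 ≈ -9059.6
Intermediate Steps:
w = 2341/3712 ≈ 0.63066
n(L) = -4 + 1/(3*L) (n(L) = -4 + 1/((L + L) + L) = -4 + 1/(2*L + L) = -4 + 1/(3*L))
n(-205) + (-9055 - w) = (-4 + (⅓)/(-205)) + (-9055 - 1*2341/3712) = (-4 + (⅓)*(-1/205)) + (-9055 - 2341/3712) = (-4 - 1/615) - 33614501/3712 = -2461/615 - 33614501/3712 = -20682053347/2282880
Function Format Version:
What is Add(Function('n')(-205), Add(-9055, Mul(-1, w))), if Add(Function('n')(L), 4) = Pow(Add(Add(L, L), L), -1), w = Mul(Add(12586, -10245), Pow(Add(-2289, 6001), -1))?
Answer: Rational(-20682053347, 2282880) ≈ -9059.6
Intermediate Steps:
w = Rational(2341, 3712) (w = Mul(2341, Pow(3712, -1)) = Mul(2341, Rational(1, 3712)) = Rational(2341, 3712) ≈ 0.63066)
Function('n')(L) = Add(-4, Mul(Rational(1, 3), Pow(L, -1))) (Function('n')(L) = Add(-4, Pow(Add(Add(L, L), L), -1)) = Add(-4, Pow(Add(Mul(2, L), L), -1)) = Add(-4, Pow(Mul(3, L), -1)) = Add(-4, Mul(Rational(1, 3), Pow(L, -1))))
Add(Function('n')(-205), Add(-9055, Mul(-1, w))) = Add(Add(-4, Mul(Rational(1, 3), Pow(-205, -1))), Add(-9055, Mul(-1, Rational(2341, 3712)))) = Add(Add(-4, Mul(Rational(1, 3), Rational(-1, 205))), Add(-9055, Rational(-2341, 3712))) = Add(Add(-4, Rational(-1, 615)), Rational(-33614501, 3712)) = Add(Rational(-2461, 615), Rational(-33614501, 3712)) = Rational(-20682053347, 2282880)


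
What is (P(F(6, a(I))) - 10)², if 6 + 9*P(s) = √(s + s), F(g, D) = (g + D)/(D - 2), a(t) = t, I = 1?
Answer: (96 - I*√14)²/81 ≈ 113.6 - 8.8691*I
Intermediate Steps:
F(g, D) = (D + g)/(-2 + D)
P(s) = -⅔ + √2*√s/9 (P(s) = -⅔ + √(s + s)/9 = -⅔ + √(2*s)/9 = -⅔ + (√2*√s)/9 = -⅔ + √2*√s/9)
(P(F(6, a(I))) - 10)² = ((-⅔ + √2*√((1 + 6)/(-2 + 1))/9) - 10)² = ((-⅔ + √2*√(7/(-1))/9) - 10)² = ((-⅔ + √2*√(-1*7)/9) - 10)² = ((-⅔ + √2*√(-7)/9) - 10)² = ((-⅔ + √2*(I*√7)/9) - 10)² = ((-⅔ + I*√14/9) - 10)² = (-32/3 + I*√14/9)²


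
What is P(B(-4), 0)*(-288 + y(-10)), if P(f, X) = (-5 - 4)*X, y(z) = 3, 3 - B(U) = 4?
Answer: 0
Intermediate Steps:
B(U) = -1 (B(U) = 3 - 1*4 = 3 - 4 = -1)
P(f, X) = -9*X
P(B(-4), 0)*(-288 + y(-10)) = (-9*0)*(-288 + 3) = 0*(-285) = 0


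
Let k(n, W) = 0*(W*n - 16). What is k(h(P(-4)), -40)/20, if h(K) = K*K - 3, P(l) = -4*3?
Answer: 0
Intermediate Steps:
P(l) = -12
h(K) = -3 + K**2 (h(K) = K**2 - 3 = -3 + K**2)
k(n, W) = 0 (k(n, W) = 0*(-16 + W*n) = 0)
k(h(P(-4)), -40)/20 = 0/20 = 0*(1/20) = 0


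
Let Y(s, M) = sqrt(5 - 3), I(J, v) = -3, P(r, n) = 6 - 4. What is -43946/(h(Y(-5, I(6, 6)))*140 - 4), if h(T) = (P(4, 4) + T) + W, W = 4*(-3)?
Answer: 7712523/241502 + 769055*sqrt(2)/241502 ≈ 36.439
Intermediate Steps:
P(r, n) = 2
W = -12
Y(s, M) = sqrt(2)
h(T) = -10 + T (h(T) = (2 + T) - 12 = -10 + T)
-43946/(h(Y(-5, I(6, 6)))*140 - 4) = -43946/((-10 + sqrt(2))*140 - 4) = -43946/((-1400 + 140*sqrt(2)) - 4) = -43946/(-1404 + 140*sqrt(2))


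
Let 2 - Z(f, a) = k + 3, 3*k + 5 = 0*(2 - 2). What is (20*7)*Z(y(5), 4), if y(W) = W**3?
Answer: 280/3 ≈ 93.333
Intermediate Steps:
k = -5/3 (k = -5/3 + (0*(2 - 2))/3 = -5/3 + (0*0)/3 = -5/3 + (1/3)*0 = -5/3 + 0 = -5/3 ≈ -1.6667)
Z(f, a) = 2/3 (Z(f, a) = 2 - (-5/3 + 3) = 2 - 1*4/3 = 2 - 4/3 = 2/3)
(20*7)*Z(y(5), 4) = (20*7)*(2/3) = 140*(2/3) = 280/3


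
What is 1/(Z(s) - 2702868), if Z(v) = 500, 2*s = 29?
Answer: -1/2702368 ≈ -3.7005e-7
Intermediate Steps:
s = 29/2 (s = (½)*29 = 29/2 ≈ 14.500)
1/(Z(s) - 2702868) = 1/(500 - 2702868) = 1/(-2702368) = -1/2702368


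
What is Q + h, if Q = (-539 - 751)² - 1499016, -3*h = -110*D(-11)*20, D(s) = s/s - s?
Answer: 173884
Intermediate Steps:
D(s) = 1 - s
h = 8800 (h = -(-110*(1 - 1*(-11)))*20/3 = -(-110*(1 + 11))*20/3 = -(-110*12)*20/3 = -(-440)*20 = -⅓*(-26400) = 8800)
Q = 165084 (Q = (-1290)² - 1499016 = 1664100 - 1499016 = 165084)
Q + h = 165084 + 8800 = 173884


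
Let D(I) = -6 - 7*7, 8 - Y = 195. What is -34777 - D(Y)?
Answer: -34722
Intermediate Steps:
Y = -187 (Y = 8 - 1*195 = 8 - 195 = -187)
D(I) = -55 (D(I) = -6 - 49 = -55)
-34777 - D(Y) = -34777 - 1*(-55) = -34777 + 55 = -34722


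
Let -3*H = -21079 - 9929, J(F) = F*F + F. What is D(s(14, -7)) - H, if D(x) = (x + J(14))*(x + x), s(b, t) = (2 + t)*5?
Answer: -19586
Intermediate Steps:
J(F) = F + F² (J(F) = F² + F = F + F²)
s(b, t) = 10 + 5*t
D(x) = 2*x*(210 + x) (D(x) = (x + 14*(1 + 14))*(x + x) = (x + 14*15)*(2*x) = (x + 210)*(2*x) = (210 + x)*(2*x) = 2*x*(210 + x))
H = 10336 (H = -(-21079 - 9929)/3 = -⅓*(-31008) = 10336)
D(s(14, -7)) - H = 2*(10 + 5*(-7))*(210 + (10 + 5*(-7))) - 1*10336 = 2*(10 - 35)*(210 + (10 - 35)) - 10336 = 2*(-25)*(210 - 25) - 10336 = 2*(-25)*185 - 10336 = -9250 - 10336 = -19586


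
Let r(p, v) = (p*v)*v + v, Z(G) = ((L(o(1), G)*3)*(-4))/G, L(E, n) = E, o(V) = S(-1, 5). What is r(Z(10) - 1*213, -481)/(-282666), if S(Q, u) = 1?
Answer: 123895018/706665 ≈ 175.32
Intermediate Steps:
o(V) = 1
Z(G) = -12/G (Z(G) = ((1*3)*(-4))/G = (3*(-4))/G = -12/G)
r(p, v) = v + p*v² (r(p, v) = p*v² + v = v + p*v²)
r(Z(10) - 1*213, -481)/(-282666) = -481*(1 + (-12/10 - 1*213)*(-481))/(-282666) = -481*(1 + (-12*⅒ - 213)*(-481))*(-1/282666) = -481*(1 + (-6/5 - 213)*(-481))*(-1/282666) = -481*(1 - 1071/5*(-481))*(-1/282666) = -481*(1 + 515151/5)*(-1/282666) = -481*515156/5*(-1/282666) = -247790036/5*(-1/282666) = 123895018/706665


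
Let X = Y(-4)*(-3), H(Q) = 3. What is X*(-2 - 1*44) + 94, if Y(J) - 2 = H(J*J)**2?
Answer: 1612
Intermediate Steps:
Y(J) = 11 (Y(J) = 2 + 3**2 = 2 + 9 = 11)
X = -33 (X = 11*(-3) = -33)
X*(-2 - 1*44) + 94 = -33*(-2 - 1*44) + 94 = -33*(-2 - 44) + 94 = -33*(-46) + 94 = 1518 + 94 = 1612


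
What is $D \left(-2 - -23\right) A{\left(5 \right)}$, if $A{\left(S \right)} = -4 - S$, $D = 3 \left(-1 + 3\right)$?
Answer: $-1134$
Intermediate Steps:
$D = 6$ ($D = 3 \cdot 2 = 6$)
$D \left(-2 - -23\right) A{\left(5 \right)} = 6 \left(-2 - -23\right) \left(-4 - 5\right) = 6 \left(-2 + 23\right) \left(-4 - 5\right) = 6 \cdot 21 \left(-9\right) = 126 \left(-9\right) = -1134$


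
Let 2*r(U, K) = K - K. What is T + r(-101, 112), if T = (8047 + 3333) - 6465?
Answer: 4915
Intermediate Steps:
r(U, K) = 0 (r(U, K) = (K - K)/2 = (½)*0 = 0)
T = 4915 (T = 11380 - 6465 = 4915)
T + r(-101, 112) = 4915 + 0 = 4915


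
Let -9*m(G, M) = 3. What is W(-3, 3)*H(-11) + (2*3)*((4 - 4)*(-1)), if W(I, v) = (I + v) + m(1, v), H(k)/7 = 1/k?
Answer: 7/33 ≈ 0.21212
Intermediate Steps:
m(G, M) = -⅓ (m(G, M) = -⅑*3 = -⅓)
H(k) = 7/k (H(k) = 7*(1/k) = 7/k)
W(I, v) = -⅓ + I + v (W(I, v) = (I + v) - ⅓ = -⅓ + I + v)
W(-3, 3)*H(-11) + (2*3)*((4 - 4)*(-1)) = (-⅓ - 3 + 3)*(7/(-11)) + (2*3)*((4 - 4)*(-1)) = -7*(-1)/(3*11) + 6*(0*(-1)) = -⅓*(-7/11) + 6*0 = 7/33 + 0 = 7/33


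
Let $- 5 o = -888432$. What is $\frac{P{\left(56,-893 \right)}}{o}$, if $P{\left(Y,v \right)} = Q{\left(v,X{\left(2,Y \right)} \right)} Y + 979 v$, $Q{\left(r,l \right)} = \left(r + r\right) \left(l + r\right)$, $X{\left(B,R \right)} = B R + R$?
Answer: $\frac{358186765}{888432} \approx 403.17$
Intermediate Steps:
$o = \frac{888432}{5}$ ($o = \left(- \frac{1}{5}\right) \left(-888432\right) = \frac{888432}{5} \approx 1.7769 \cdot 10^{5}$)
$X{\left(B,R \right)} = R + B R$
$Q{\left(r,l \right)} = 2 r \left(l + r\right)$
$P{\left(Y,v \right)} = 979 v + 2 Y v \left(v + 3 Y\right)$ ($P{\left(Y,v \right)} = 2 v \left(Y \left(1 + 2\right) + v\right) Y + 979 v = 2 v \left(Y 3 + v\right) Y + 979 v = 2 v \left(3 Y + v\right) Y + 979 v = 2 v \left(v + 3 Y\right) Y + 979 v = 2 Y v \left(v + 3 Y\right) + 979 v = 979 v + 2 Y v \left(v + 3 Y\right)$)
$\frac{P{\left(56,-893 \right)}}{o} = \frac{\left(-893\right) \left(979 + 2 \cdot 56 \left(-893 + 3 \cdot 56\right)\right)}{\frac{888432}{5}} = - 893 \left(979 + 2 \cdot 56 \left(-893 + 168\right)\right) \frac{5}{888432} = - 893 \left(979 + 2 \cdot 56 \left(-725\right)\right) \frac{5}{888432} = - 893 \left(979 - 81200\right) \frac{5}{888432} = \left(-893\right) \left(-80221\right) \frac{5}{888432} = 71637353 \cdot \frac{5}{888432} = \frac{358186765}{888432}$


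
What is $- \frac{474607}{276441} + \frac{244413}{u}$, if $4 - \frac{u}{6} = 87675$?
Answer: $- \frac{105740465305}{48471717822} \approx -2.1815$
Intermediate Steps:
$u = -526026$ ($u = 24 - 526050 = -526026$)
$- \frac{474607}{276441} + \frac{244413}{u} = - \frac{474607}{276441} + \frac{244413}{-526026} = \left(-474607\right) \frac{1}{276441} + 244413 \left(- \frac{1}{526026}\right) = - \frac{474607}{276441} - \frac{81471}{175342} = - \frac{105740465305}{48471717822}$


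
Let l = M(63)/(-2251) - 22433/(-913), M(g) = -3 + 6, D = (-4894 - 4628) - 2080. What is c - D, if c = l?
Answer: 23894495070/2055163 ≈ 11627.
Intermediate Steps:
D = -11602 (D = -9522 - 2080 = -11602)
M(g) = 3
l = 50493944/2055163 (l = 3/(-2251) - 22433/(-913) = 3*(-1/2251) - 22433*(-1/913) = -3/2251 + 22433/913 = 50493944/2055163 ≈ 24.569)
c = 50493944/2055163 ≈ 24.569
c - D = 50493944/2055163 - 1*(-11602) = 50493944/2055163 + 11602 = 23894495070/2055163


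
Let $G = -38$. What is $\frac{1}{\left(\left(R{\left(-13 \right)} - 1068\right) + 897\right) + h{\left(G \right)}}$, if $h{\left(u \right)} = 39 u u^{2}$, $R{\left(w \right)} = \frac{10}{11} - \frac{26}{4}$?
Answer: $- \frac{22}{47084061} \approx -4.6725 \cdot 10^{-7}$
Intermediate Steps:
$R{\left(w \right)} = - \frac{123}{22}$ ($R{\left(w \right)} = 10 \cdot \frac{1}{11} - \frac{13}{2} = \frac{10}{11} - \frac{13}{2} = - \frac{123}{22}$)
$h{\left(u \right)} = 39 u^{3}$
$\frac{1}{\left(\left(R{\left(-13 \right)} - 1068\right) + 897\right) + h{\left(G \right)}} = \frac{1}{\left(\left(- \frac{123}{22} - 1068\right) + 897\right) + 39 \left(-38\right)^{3}} = \frac{1}{\left(- \frac{23619}{22} + 897\right) + 39 \left(-54872\right)} = \frac{1}{- \frac{3885}{22} - 2140008} = \frac{1}{- \frac{47084061}{22}} = - \frac{22}{47084061}$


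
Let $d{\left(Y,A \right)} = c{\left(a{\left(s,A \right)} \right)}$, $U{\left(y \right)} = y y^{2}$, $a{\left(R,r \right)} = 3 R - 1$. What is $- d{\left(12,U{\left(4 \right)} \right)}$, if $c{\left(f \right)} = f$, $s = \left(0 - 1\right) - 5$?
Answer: $19$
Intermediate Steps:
$s = -6$ ($s = -1 - 5 = -6$)
$a{\left(R,r \right)} = -1 + 3 R$
$U{\left(y \right)} = y^{3}$
$d{\left(Y,A \right)} = -19$ ($d{\left(Y,A \right)} = -1 + 3 \left(-6\right) = -1 - 18 = -19$)
$- d{\left(12,U{\left(4 \right)} \right)} = \left(-1\right) \left(-19\right) = 19$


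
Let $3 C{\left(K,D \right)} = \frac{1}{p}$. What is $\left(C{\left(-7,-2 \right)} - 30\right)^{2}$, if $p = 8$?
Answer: $\frac{516961}{576} \approx 897.5$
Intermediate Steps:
$C{\left(K,D \right)} = \frac{1}{24}$ ($C{\left(K,D \right)} = \frac{1}{3 \cdot 8} = \frac{1}{3} \cdot \frac{1}{8} = \frac{1}{24}$)
$\left(C{\left(-7,-2 \right)} - 30\right)^{2} = \left(\frac{1}{24} - 30\right)^{2} = \left(- \frac{719}{24}\right)^{2} = \frac{516961}{576}$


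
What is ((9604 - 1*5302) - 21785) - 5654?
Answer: -23137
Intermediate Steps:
((9604 - 1*5302) - 21785) - 5654 = ((9604 - 5302) - 21785) - 5654 = (4302 - 21785) - 5654 = -17483 - 5654 = -23137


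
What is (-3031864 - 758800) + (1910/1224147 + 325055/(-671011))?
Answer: -3113712845844039763/821416102617 ≈ -3.7907e+6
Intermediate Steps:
(-3031864 - 758800) + (1910/1224147 + 325055/(-671011)) = -3790664 + (1910*(1/1224147) + 325055*(-1/671011)) = -3790664 + (1910/1224147 - 325055/671011) = -3790664 - 396633472075/821416102617 = -3113712845844039763/821416102617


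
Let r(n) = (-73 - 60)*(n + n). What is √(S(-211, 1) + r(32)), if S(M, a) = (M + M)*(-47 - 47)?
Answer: 2*√7789 ≈ 176.51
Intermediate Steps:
S(M, a) = -188*M (S(M, a) = (2*M)*(-94) = -188*M)
r(n) = -266*n
√(S(-211, 1) + r(32)) = √(-188*(-211) - 266*32) = √(39668 - 8512) = √31156 = 2*√7789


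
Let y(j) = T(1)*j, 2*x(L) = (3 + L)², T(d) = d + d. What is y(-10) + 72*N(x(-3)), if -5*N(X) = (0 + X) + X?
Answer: -20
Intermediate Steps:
T(d) = 2*d
x(L) = (3 + L)²/2
y(j) = 2*j (y(j) = (2*1)*j = 2*j)
N(X) = -2*X/5 (N(X) = -((0 + X) + X)/5 = -(X + X)/5 = -2*X/5)
y(-10) + 72*N(x(-3)) = 2*(-10) + 72*(-(3 - 3)²/5) = -20 + 72*(-0²/5) = -20 + 72*(-0/5) = -20 + 72*(-⅖*0) = -20 + 72*0 = -20 + 0 = -20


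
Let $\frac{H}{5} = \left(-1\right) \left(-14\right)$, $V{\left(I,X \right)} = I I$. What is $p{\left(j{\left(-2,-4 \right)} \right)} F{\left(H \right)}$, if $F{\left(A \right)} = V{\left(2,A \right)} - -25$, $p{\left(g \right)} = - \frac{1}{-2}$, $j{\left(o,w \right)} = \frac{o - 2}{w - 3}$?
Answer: $\frac{29}{2} \approx 14.5$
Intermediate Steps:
$j{\left(o,w \right)} = \frac{-2 + o}{-3 + w}$
$p{\left(g \right)} = \frac{1}{2}$ ($p{\left(g \right)} = \left(-1\right) \left(- \frac{1}{2}\right) = \frac{1}{2}$)
$V{\left(I,X \right)} = I^{2}$
$H = 70$ ($H = 5 \left(\left(-1\right) \left(-14\right)\right) = 5 \cdot 14 = 70$)
$F{\left(A \right)} = 29$ ($F{\left(A \right)} = 2^{2} - -25 = 4 + 25 = 29$)
$p{\left(j{\left(-2,-4 \right)} \right)} F{\left(H \right)} = \frac{1}{2} \cdot 29 = \frac{29}{2}$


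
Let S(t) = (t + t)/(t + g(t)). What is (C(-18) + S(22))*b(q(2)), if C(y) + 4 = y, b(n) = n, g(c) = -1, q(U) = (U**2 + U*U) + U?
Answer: -4180/21 ≈ -199.05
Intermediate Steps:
q(U) = U + 2*U**2 (q(U) = (U**2 + U**2) + U = 2*U**2 + U = U + 2*U**2)
C(y) = -4 + y
S(t) = 2*t/(-1 + t) (S(t) = (t + t)/(t - 1) = (2*t)/(-1 + t) = 2*t/(-1 + t))
(C(-18) + S(22))*b(q(2)) = ((-4 - 18) + 2*22/(-1 + 22))*(2*(1 + 2*2)) = (-22 + 2*22/21)*(2*(1 + 4)) = (-22 + 2*22*(1/21))*(2*5) = (-22 + 44/21)*10 = -418/21*10 = -4180/21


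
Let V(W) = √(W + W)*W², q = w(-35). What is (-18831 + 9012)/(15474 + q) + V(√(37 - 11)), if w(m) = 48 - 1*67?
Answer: -9819/15455 + 26*2^(¾)*13^(¼) ≈ 82.394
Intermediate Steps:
w(m) = -19 (w(m) = 48 - 67 = -19)
q = -19
V(W) = √2*W^(5/2) (V(W) = √(2*W)*W² = (√2*√W)*W² = √2*W^(5/2))
(-18831 + 9012)/(15474 + q) + V(√(37 - 11)) = (-18831 + 9012)/(15474 - 19) + √2*(√(37 - 11))^(5/2) = -9819/15455 + √2*(√26)^(5/2) = -9819*1/15455 + √2*(26*26^(¼)) = -9819/15455 + 26*2^(¾)*13^(¼)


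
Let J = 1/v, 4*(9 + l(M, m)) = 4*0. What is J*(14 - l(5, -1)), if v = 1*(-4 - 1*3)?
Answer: -23/7 ≈ -3.2857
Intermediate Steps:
l(M, m) = -9 (l(M, m) = -9 + (4*0)/4 = -9 + (1/4)*0 = -9 + 0 = -9)
v = -7 (v = 1*(-4 - 3) = 1*(-7) = -7)
J = -1/7 (J = 1/(-7) = -1/7 ≈ -0.14286)
J*(14 - l(5, -1)) = -(14 - 1*(-9))/7 = -(14 + 9)/7 = -1/7*23 = -23/7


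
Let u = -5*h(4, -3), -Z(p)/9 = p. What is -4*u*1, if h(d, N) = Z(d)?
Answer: -720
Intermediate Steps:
Z(p) = -9*p
h(d, N) = -9*d
u = 180 (u = -(-45)*4 = -5*(-36) = 180)
-4*u*1 = -4*180*1 = -720*1 = -720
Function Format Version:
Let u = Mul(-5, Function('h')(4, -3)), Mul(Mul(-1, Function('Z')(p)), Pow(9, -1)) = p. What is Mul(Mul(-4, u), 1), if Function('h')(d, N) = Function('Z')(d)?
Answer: -720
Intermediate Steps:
Function('Z')(p) = Mul(-9, p)
Function('h')(d, N) = Mul(-9, d)
u = 180 (u = Mul(-5, Mul(-9, 4)) = Mul(-5, -36) = 180)
Mul(Mul(-4, u), 1) = Mul(Mul(-4, 180), 1) = Mul(-720, 1) = -720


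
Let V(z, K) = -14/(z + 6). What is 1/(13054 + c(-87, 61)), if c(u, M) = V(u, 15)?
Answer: 81/1057388 ≈ 7.6604e-5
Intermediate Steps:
V(z, K) = -14/(6 + z)
c(u, M) = -14/(6 + u)
1/(13054 + c(-87, 61)) = 1/(13054 - 14/(6 - 87)) = 1/(13054 - 14/(-81)) = 1/(13054 - 14*(-1/81)) = 1/(13054 + 14/81) = 1/(1057388/81) = 81/1057388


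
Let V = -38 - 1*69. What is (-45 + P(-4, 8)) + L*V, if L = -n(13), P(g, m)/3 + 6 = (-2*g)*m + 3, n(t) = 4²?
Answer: 1850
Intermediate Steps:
n(t) = 16
P(g, m) = -9 - 6*g*m (P(g, m) = -18 + 3*((-2*g)*m + 3) = -18 + 3*(-2*g*m + 3) = -18 + 3*(3 - 2*g*m) = -18 + (9 - 6*g*m) = -9 - 6*g*m)
L = -16 (L = -1*16 = -16)
V = -107 (V = -38 - 69 = -107)
(-45 + P(-4, 8)) + L*V = (-45 + (-9 - 6*(-4)*8)) - 16*(-107) = (-45 + (-9 + 192)) + 1712 = (-45 + 183) + 1712 = 138 + 1712 = 1850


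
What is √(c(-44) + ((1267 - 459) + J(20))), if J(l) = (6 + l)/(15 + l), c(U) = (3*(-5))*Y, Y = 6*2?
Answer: √770210/35 ≈ 25.075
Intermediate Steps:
Y = 12
c(U) = -180 (c(U) = (3*(-5))*12 = -15*12 = -180)
J(l) = (6 + l)/(15 + l)
√(c(-44) + ((1267 - 459) + J(20))) = √(-180 + ((1267 - 459) + (6 + 20)/(15 + 20))) = √(-180 + (808 + 26/35)) = √(-180 + 28306/35) = √(22006/35) = √770210/35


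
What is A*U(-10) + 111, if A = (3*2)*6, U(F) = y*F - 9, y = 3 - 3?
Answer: -213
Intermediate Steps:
y = 0
U(F) = -9 (U(F) = 0*F - 9 = 0 - 9 = -9)
A = 36 (A = 6*6 = 36)
A*U(-10) + 111 = 36*(-9) + 111 = -324 + 111 = -213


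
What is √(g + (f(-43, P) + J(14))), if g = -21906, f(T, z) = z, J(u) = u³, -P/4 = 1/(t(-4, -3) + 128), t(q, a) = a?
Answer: I*√11976270/25 ≈ 138.43*I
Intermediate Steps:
P = -4/125 (P = -4/(-3 + 128) = -4/125 ≈ -0.032000)
√(g + (f(-43, P) + J(14))) = √(-21906 + (-4/125 + 14³)) = √(-21906 + (-4/125 + 2744)) = √(-21906 + 342996/125) = √(-2395254/125) = I*√11976270/25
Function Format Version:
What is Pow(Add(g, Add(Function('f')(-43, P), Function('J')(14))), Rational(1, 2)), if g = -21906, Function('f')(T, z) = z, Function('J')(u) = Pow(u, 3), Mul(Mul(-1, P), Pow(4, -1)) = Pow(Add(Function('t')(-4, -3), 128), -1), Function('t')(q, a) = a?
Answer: Mul(Rational(1, 25), I, Pow(11976270, Rational(1, 2))) ≈ Mul(138.43, I)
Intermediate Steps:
P = Rational(-4, 125) (P = Mul(-4, Pow(Add(-3, 128), -1)) = Mul(-4, Pow(125, -1)) = Mul(-4, Rational(1, 125)) = Rational(-4, 125) ≈ -0.032000)
Pow(Add(g, Add(Function('f')(-43, P), Function('J')(14))), Rational(1, 2)) = Pow(Add(-21906, Add(Rational(-4, 125), Pow(14, 3))), Rational(1, 2)) = Pow(Add(-21906, Add(Rational(-4, 125), 2744)), Rational(1, 2)) = Pow(Add(-21906, Rational(342996, 125)), Rational(1, 2)) = Pow(Rational(-2395254, 125), Rational(1, 2)) = Mul(Rational(1, 25), I, Pow(11976270, Rational(1, 2)))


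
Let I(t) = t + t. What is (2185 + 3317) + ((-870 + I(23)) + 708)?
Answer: 5386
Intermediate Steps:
I(t) = 2*t
(2185 + 3317) + ((-870 + I(23)) + 708) = (2185 + 3317) + ((-870 + 2*23) + 708) = 5502 + ((-870 + 46) + 708) = 5502 + (-824 + 708) = 5502 - 116 = 5386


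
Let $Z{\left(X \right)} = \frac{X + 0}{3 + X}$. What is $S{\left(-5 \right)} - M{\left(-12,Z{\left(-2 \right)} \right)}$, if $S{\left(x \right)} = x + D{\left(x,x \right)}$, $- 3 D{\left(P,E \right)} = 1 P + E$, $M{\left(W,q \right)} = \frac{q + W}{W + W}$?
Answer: $- \frac{9}{4} \approx -2.25$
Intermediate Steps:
$Z{\left(X \right)} = \frac{X}{3 + X}$
$M{\left(W,q \right)} = \frac{W + q}{2 W}$
$D{\left(P,E \right)} = - \frac{E}{3} - \frac{P}{3}$ ($D{\left(P,E \right)} = - \frac{1 P + E}{3} = - \frac{P + E}{3} = - \frac{E + P}{3} = - \frac{E}{3} - \frac{P}{3}$)
$S{\left(x \right)} = \frac{x}{3}$ ($S{\left(x \right)} = x - \frac{2 x}{3} = \frac{x}{3}$)
$S{\left(-5 \right)} - M{\left(-12,Z{\left(-2 \right)} \right)} = \frac{1}{3} \left(-5\right) - \frac{-12 - \frac{2}{3 - 2}}{2 \left(-12\right)} = - \frac{5}{3} - \frac{1}{2} \left(- \frac{1}{12}\right) \left(-12 - \frac{2}{1}\right) = - \frac{5}{3} - \frac{1}{2} \left(- \frac{1}{12}\right) \left(-12 - 2\right) = - \frac{5}{3} - \frac{1}{2} \left(- \frac{1}{12}\right) \left(-14\right) = - \frac{5}{3} - \frac{7}{12} = - \frac{9}{4}$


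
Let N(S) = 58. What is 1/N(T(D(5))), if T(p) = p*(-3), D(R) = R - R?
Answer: 1/58 ≈ 0.017241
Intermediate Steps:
D(R) = 0
T(p) = -3*p
1/N(T(D(5))) = 1/58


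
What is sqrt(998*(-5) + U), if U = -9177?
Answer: I*sqrt(14167) ≈ 119.03*I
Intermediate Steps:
sqrt(998*(-5) + U) = sqrt(998*(-5) - 9177) = sqrt(-4990 - 9177) = sqrt(-14167) = I*sqrt(14167)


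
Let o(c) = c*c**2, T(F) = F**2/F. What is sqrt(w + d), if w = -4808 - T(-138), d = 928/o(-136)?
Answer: 3*I*sqrt(693409957)/1156 ≈ 68.337*I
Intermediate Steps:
T(F) = F
o(c) = c**3
d = -29/78608 (d = 928/((-136)**3) = 928/(-2515456) = 928*(-1/2515456) = -29/78608 ≈ -0.00036892)
w = -4670 (w = -4808 - 1*(-138) = -4808 + 138 = -4670)
sqrt(w + d) = sqrt(-4670 - 29/78608) = sqrt(-367099389/78608) = 3*I*sqrt(693409957)/1156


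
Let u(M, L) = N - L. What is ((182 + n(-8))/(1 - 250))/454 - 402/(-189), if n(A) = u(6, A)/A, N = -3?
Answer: 40364633/18991728 ≈ 2.1254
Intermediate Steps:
u(M, L) = -3 - L
n(A) = (-3 - A)/A
((182 + n(-8))/(1 - 250))/454 - 402/(-189) = ((182 + (-3 - 1*(-8))/(-8))/(1 - 250))/454 - 402/(-189) = ((182 - (-3 + 8)/8)/(-249))*(1/454) - 402*(-1/189) = ((182 - ⅛*5)*(-1/249))*(1/454) + 134/63 = ((182 - 5/8)*(-1/249))*(1/454) + 134/63 = ((1451/8)*(-1/249))*(1/454) + 134/63 = -1451/1992*1/454 + 134/63 = -1451/904368 + 134/63 = 40364633/18991728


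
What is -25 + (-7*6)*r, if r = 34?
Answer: -1453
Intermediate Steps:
-25 + (-7*6)*r = -25 - 7*6*34 = -25 - 42*34 = -25 - 1428 = -1453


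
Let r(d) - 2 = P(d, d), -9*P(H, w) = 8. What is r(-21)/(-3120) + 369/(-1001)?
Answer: -6137/16632 ≈ -0.36899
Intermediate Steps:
P(H, w) = -8/9 (P(H, w) = -⅑*8 = -8/9)
r(d) = 10/9 (r(d) = 2 - 8/9 = 10/9)
r(-21)/(-3120) + 369/(-1001) = (10/9)/(-3120) + 369/(-1001) = (10/9)*(-1/3120) + 369*(-1/1001) = -1/2808 - 369/1001 = -6137/16632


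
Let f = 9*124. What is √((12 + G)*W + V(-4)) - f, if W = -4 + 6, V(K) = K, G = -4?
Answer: -1116 + 2*√3 ≈ -1112.5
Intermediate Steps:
W = 2
f = 1116
√((12 + G)*W + V(-4)) - f = √((12 - 4)*2 - 4) - 1*1116 = √(8*2 - 4) - 1116 = √(16 - 4) - 1116 = √12 - 1116 = 2*√3 - 1116 = -1116 + 2*√3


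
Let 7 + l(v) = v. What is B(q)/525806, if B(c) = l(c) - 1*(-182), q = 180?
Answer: 355/525806 ≈ 0.00067515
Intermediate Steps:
l(v) = -7 + v
B(c) = 175 + c (B(c) = (-7 + c) - 1*(-182) = (-7 + c) + 182 = 175 + c)
B(q)/525806 = (175 + 180)/525806 = 355*(1/525806) = 355/525806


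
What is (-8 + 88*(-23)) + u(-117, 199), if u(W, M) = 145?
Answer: -1887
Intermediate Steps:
(-8 + 88*(-23)) + u(-117, 199) = (-8 + 88*(-23)) + 145 = (-8 - 2024) + 145 = -2032 + 145 = -1887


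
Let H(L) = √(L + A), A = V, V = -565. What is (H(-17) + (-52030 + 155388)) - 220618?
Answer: -117260 + I*√582 ≈ -1.1726e+5 + 24.125*I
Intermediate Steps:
A = -565
H(L) = √(-565 + L) (H(L) = √(L - 565) = √(-565 + L))
(H(-17) + (-52030 + 155388)) - 220618 = (√(-565 - 17) + (-52030 + 155388)) - 220618 = (√(-582) + 103358) - 220618 = (I*√582 + 103358) - 220618 = (103358 + I*√582) - 220618 = -117260 + I*√582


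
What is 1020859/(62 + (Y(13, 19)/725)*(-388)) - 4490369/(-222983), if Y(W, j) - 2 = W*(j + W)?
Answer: -164508372818479/26141189022 ≈ -6293.1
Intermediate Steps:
Y(W, j) = 2 + W*(W + j) (Y(W, j) = 2 + W*(j + W) = 2 + W*(W + j))
1020859/(62 + (Y(13, 19)/725)*(-388)) - 4490369/(-222983) = 1020859/(62 + ((2 + 13² + 13*19)/725)*(-388)) - 4490369/(-222983) = 1020859/(62 + ((2 + 169 + 247)*(1/725))*(-388)) - 4490369*(-1/222983) = 1020859/(62 + (418*(1/725))*(-388)) + 4490369/222983 = 1020859/(62 + (418/725)*(-388)) + 4490369/222983 = 1020859/(62 - 162184/725) + 4490369/222983 = 1020859/(-117234/725) + 4490369/222983 = 1020859*(-725/117234) + 4490369/222983 = -740122775/117234 + 4490369/222983 = -164508372818479/26141189022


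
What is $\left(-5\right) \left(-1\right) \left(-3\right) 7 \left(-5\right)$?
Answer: $525$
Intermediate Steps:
$\left(-5\right) \left(-1\right) \left(-3\right) 7 \left(-5\right) = 5 \left(-3\right) 7 \left(-5\right) = \left(-15\right) 7 \left(-5\right) = \left(-105\right) \left(-5\right) = 525$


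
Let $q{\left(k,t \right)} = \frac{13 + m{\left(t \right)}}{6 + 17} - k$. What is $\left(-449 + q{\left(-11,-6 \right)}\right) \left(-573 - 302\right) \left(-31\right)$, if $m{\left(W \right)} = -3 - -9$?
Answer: $- \frac{272741875}{23} \approx -1.1858 \cdot 10^{7}$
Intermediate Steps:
$m{\left(W \right)} = 6$ ($m{\left(W \right)} = -3 + 9 = 6$)
$q{\left(k,t \right)} = \frac{19}{23} - k$ ($q{\left(k,t \right)} = \frac{13 + 6}{6 + 17} - k = \frac{19}{23} - k$)
$\left(-449 + q{\left(-11,-6 \right)}\right) \left(-573 - 302\right) \left(-31\right) = \left(-449 + \left(\frac{19}{23} - -11\right)\right) \left(-573 - 302\right) \left(-31\right) = \left(-449 + \left(\frac{19}{23} + 11\right)\right) \left(-875\right) \left(-31\right) = \left(-449 + \frac{272}{23}\right) \left(-875\right) \left(-31\right) = \left(- \frac{10055}{23}\right) \left(-875\right) \left(-31\right) = \frac{8798125}{23} \left(-31\right) = - \frac{272741875}{23}$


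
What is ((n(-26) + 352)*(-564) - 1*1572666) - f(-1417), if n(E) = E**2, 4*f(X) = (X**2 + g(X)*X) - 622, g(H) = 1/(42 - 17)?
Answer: -132713029/50 ≈ -2.6543e+6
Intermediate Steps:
g(H) = 1/25
f(X) = -311/2 + X**2/4 + X/100 (f(X) = ((X**2 + X/25) - 622)/4 = (-622 + X**2 + X/25)/4 = -311/2 + X**2/4 + X/100)
((n(-26) + 352)*(-564) - 1*1572666) - f(-1417) = (((-26)**2 + 352)*(-564) - 1*1572666) - (-311/2 + (1/4)*(-1417)**2 + (1/100)*(-1417)) = ((676 + 352)*(-564) - 1572666) - (-311/2 + (1/4)*2007889 - 1417/100) = (1028*(-564) - 1572666) - (-311/2 + 2007889/4 - 1417/100) = (-579792 - 1572666) - 1*25090129/50 = -2152458 - 25090129/50 = -132713029/50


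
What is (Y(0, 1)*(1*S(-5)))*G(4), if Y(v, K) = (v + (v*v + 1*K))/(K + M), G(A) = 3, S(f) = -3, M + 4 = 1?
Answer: 9/2 ≈ 4.5000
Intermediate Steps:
M = -3 (M = -4 + 1 = -3)
Y(v, K) = (K + v + v²)/(-3 + K) (Y(v, K) = (v + (v*v + 1*K))/(K - 3) = (v + (v² + K))/(-3 + K) = (v + (K + v²))/(-3 + K) = (K + v + v²)/(-3 + K))
(Y(0, 1)*(1*S(-5)))*G(4) = (((1 + 0 + 0²)/(-3 + 1))*(1*(-3)))*3 = (((1 + 0 + 0)/(-2))*(-3))*3 = (-½*1*(-3))*3 = -½*(-3)*3 = (3/2)*3 = 9/2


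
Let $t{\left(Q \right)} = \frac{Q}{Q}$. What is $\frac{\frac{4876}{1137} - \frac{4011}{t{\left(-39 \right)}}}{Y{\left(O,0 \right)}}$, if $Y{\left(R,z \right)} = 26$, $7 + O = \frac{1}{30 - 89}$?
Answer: $- \frac{4555631}{29562} \approx -154.1$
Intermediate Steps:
$O = - \frac{414}{59}$ ($O = -7 + \frac{1}{30 - 89} = -7 + \frac{1}{-59} = -7 - \frac{1}{59} = - \frac{414}{59} \approx -7.017$)
$t{\left(Q \right)} = 1$
$\frac{\frac{4876}{1137} - \frac{4011}{t{\left(-39 \right)}}}{Y{\left(O,0 \right)}} = \frac{\frac{4876}{1137} - \frac{4011}{1}}{26} = \left(4876 \cdot \frac{1}{1137} - 4011\right) \frac{1}{26} = \left(\frac{4876}{1137} - 4011\right) \frac{1}{26} = \left(- \frac{4555631}{1137}\right) \frac{1}{26} = - \frac{4555631}{29562}$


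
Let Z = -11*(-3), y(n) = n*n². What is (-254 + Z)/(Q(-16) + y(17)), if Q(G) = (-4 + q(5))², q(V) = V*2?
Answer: -221/4949 ≈ -0.044656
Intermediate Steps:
y(n) = n³
q(V) = 2*V
Z = 33
Q(G) = 36 (Q(G) = (-4 + 2*5)² = (-4 + 10)² = 6² = 36)
(-254 + Z)/(Q(-16) + y(17)) = (-254 + 33)/(36 + 17³) = -221/(36 + 4913) = -221/4949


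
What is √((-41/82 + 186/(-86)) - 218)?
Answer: I*√1632022/86 ≈ 14.855*I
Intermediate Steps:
√((-41/82 + 186/(-86)) - 218) = √((-41*1/82 + 186*(-1/86)) - 218) = √((-½ - 93/43) - 218) = √(-229/86 - 218) = √(-18977/86) = I*√1632022/86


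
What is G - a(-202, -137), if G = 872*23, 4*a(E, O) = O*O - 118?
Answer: 61573/4 ≈ 15393.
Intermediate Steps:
a(E, O) = -59/2 + O**2/4 (a(E, O) = (O*O - 118)/4 = (O**2 - 118)/4 = (-118 + O**2)/4 = -59/2 + O**2/4)
G = 20056
G - a(-202, -137) = 20056 - (-59/2 + (1/4)*(-137)**2) = 20056 - (-59/2 + (1/4)*18769) = 20056 - (-59/2 + 18769/4) = 20056 - 1*18651/4 = 20056 - 18651/4 = 61573/4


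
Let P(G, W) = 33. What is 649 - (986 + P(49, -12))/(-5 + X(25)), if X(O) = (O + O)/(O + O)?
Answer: 3615/4 ≈ 903.75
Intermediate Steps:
X(O) = 1 (X(O) = (2*O)/((2*O)) = (2*O)*(1/(2*O)) = 1)
649 - (986 + P(49, -12))/(-5 + X(25)) = 649 - (986 + 33)/(-5 + 1) = 649 - 1019/(-4) = 649 - 1019*(-1)/4 = 649 - 1*(-1019/4) = 649 + 1019/4 = 3615/4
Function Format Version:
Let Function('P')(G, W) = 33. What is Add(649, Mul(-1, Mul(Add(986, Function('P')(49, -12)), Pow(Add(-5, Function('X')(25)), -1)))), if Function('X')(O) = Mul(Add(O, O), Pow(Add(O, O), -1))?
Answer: Rational(3615, 4) ≈ 903.75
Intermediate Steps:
Function('X')(O) = 1 (Function('X')(O) = Mul(Mul(2, O), Pow(Mul(2, O), -1)) = Mul(Mul(2, O), Mul(Rational(1, 2), Pow(O, -1))) = 1)
Add(649, Mul(-1, Mul(Add(986, Function('P')(49, -12)), Pow(Add(-5, Function('X')(25)), -1)))) = Add(649, Mul(-1, Mul(Add(986, 33), Pow(Add(-5, 1), -1)))) = Add(649, Mul(-1, Mul(1019, Pow(-4, -1)))) = Add(649, Mul(-1, Mul(1019, Rational(-1, 4)))) = Add(649, Mul(-1, Rational(-1019, 4))) = Add(649, Rational(1019, 4)) = Rational(3615, 4)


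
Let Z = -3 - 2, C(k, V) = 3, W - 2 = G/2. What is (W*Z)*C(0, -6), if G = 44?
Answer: -360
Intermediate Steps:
W = 24 (W = 2 + 44/2 = 2 + 44*(½) = 2 + 22 = 24)
Z = -5
(W*Z)*C(0, -6) = (24*(-5))*3 = -120*3 = -360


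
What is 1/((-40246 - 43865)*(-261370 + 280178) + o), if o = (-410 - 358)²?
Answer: -1/1581369864 ≈ -6.3236e-10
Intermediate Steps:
o = 589824 (o = (-768)² = 589824)
1/((-40246 - 43865)*(-261370 + 280178) + o) = 1/((-40246 - 43865)*(-261370 + 280178) + 589824) = 1/(-84111*18808 + 589824) = 1/(-1581959688 + 589824) = 1/(-1581369864) = -1/1581369864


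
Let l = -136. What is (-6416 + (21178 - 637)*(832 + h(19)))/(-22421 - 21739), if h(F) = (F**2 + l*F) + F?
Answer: 7047167/11040 ≈ 638.33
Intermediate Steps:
h(F) = F**2 - 135*F (h(F) = (F**2 - 136*F) + F = F**2 - 135*F)
(-6416 + (21178 - 637)*(832 + h(19)))/(-22421 - 21739) = (-6416 + (21178 - 637)*(832 + 19*(-135 + 19)))/(-22421 - 21739) = (-6416 + 20541*(832 + 19*(-116)))/(-44160) = (-6416 + 20541*(832 - 2204))*(-1/44160) = (-6416 + 20541*(-1372))*(-1/44160) = (-6416 - 28182252)*(-1/44160) = -28188668*(-1/44160) = 7047167/11040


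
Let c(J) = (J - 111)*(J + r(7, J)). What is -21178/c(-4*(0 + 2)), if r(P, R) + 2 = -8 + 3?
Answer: -21178/1785 ≈ -11.864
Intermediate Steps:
r(P, R) = -7 (r(P, R) = -2 + (-8 + 3) = -2 - 5 = -7)
c(J) = (-111 + J)*(-7 + J) (c(J) = (J - 111)*(J - 7) = (-111 + J)*(-7 + J))
-21178/c(-4*(0 + 2)) = -21178/(777 + (-4*(0 + 2))**2 - (-472)*(0 + 2)) = -21178/(777 + (-4*2)**2 - (-472)*2) = -21178/(777 + (-8)**2 - 118*(-8)) = -21178/(777 + 64 + 944) = -21178/1785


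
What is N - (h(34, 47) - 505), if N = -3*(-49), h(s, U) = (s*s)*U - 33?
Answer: -53647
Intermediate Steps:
h(s, U) = -33 + U*s**2 (h(s, U) = s**2*U - 33 = U*s**2 - 33 = -33 + U*s**2)
N = 147
N - (h(34, 47) - 505) = 147 - ((-33 + 47*34**2) - 505) = 147 - ((-33 + 47*1156) - 505) = 147 - ((-33 + 54332) - 505) = 147 - (54299 - 505) = 147 - 1*53794 = 147 - 53794 = -53647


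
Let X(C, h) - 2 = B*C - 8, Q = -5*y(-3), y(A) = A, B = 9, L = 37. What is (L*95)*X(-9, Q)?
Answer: -305805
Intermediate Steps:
Q = 15 (Q = -5*(-3) = 15)
X(C, h) = -6 + 9*C (X(C, h) = 2 + (9*C - 8) = 2 + (-8 + 9*C) = -6 + 9*C)
(L*95)*X(-9, Q) = (37*95)*(-6 + 9*(-9)) = 3515*(-6 - 81) = 3515*(-87) = -305805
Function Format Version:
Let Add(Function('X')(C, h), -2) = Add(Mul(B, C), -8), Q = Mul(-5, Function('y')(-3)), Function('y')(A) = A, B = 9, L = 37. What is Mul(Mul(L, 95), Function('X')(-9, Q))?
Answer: -305805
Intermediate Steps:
Q = 15 (Q = Mul(-5, -3) = 15)
Function('X')(C, h) = Add(-6, Mul(9, C)) (Function('X')(C, h) = Add(2, Add(Mul(9, C), -8)) = Add(2, Add(-8, Mul(9, C))) = Add(-6, Mul(9, C)))
Mul(Mul(L, 95), Function('X')(-9, Q)) = Mul(Mul(37, 95), Add(-6, Mul(9, -9))) = Mul(3515, Add(-6, -81)) = Mul(3515, -87) = -305805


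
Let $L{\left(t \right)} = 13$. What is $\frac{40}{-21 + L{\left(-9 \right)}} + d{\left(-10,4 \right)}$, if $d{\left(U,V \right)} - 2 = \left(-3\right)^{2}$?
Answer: $6$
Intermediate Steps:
$d{\left(U,V \right)} = 11$ ($d{\left(U,V \right)} = 2 + \left(-3\right)^{2} = 2 + 9 = 11$)
$\frac{40}{-21 + L{\left(-9 \right)}} + d{\left(-10,4 \right)} = \frac{40}{-21 + 13} + 11 = \frac{40}{-8} + 11 = 40 \left(- \frac{1}{8}\right) + 11 = -5 + 11 = 6$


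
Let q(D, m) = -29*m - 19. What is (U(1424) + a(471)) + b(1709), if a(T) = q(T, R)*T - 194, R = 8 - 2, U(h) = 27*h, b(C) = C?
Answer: -50940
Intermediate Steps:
R = 6
q(D, m) = -19 - 29*m
a(T) = -194 - 193*T (a(T) = (-19 - 29*6)*T - 194 = (-19 - 174)*T - 194 = -193*T - 194 = -194 - 193*T)
(U(1424) + a(471)) + b(1709) = (27*1424 + (-194 - 193*471)) + 1709 = (38448 + (-194 - 90903)) + 1709 = (38448 - 91097) + 1709 = -52649 + 1709 = -50940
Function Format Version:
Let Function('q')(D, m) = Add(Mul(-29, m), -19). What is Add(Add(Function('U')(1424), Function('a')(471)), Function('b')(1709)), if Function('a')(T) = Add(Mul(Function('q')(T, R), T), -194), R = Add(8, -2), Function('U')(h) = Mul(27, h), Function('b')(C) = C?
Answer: -50940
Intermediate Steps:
R = 6
Function('q')(D, m) = Add(-19, Mul(-29, m))
Function('a')(T) = Add(-194, Mul(-193, T)) (Function('a')(T) = Add(Mul(Add(-19, Mul(-29, 6)), T), -194) = Add(Mul(Add(-19, -174), T), -194) = Add(Mul(-193, T), -194) = Add(-194, Mul(-193, T)))
Add(Add(Function('U')(1424), Function('a')(471)), Function('b')(1709)) = Add(Add(Mul(27, 1424), Add(-194, Mul(-193, 471))), 1709) = Add(Add(38448, Add(-194, -90903)), 1709) = Add(Add(38448, -91097), 1709) = Add(-52649, 1709) = -50940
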